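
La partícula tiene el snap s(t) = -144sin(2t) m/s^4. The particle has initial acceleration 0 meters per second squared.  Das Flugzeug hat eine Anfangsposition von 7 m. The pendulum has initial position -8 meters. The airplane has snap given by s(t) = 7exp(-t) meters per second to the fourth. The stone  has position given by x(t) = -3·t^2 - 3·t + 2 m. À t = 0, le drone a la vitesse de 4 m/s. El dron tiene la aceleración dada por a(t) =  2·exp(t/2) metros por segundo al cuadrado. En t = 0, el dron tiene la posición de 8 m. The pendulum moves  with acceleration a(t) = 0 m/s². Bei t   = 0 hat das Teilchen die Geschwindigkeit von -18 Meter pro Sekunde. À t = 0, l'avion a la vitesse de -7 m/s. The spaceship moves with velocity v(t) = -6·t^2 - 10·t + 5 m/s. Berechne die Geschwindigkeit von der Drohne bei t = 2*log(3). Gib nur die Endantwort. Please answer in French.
À t = 2*log(3), v = 12.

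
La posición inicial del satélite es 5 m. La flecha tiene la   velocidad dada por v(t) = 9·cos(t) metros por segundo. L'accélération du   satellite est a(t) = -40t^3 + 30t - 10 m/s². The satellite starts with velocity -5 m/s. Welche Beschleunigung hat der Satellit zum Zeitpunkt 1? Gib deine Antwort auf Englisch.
From the given acceleration equation a(t) = -40·t^3 + 30·t - 10, we substitute t = 1 to get a = -20.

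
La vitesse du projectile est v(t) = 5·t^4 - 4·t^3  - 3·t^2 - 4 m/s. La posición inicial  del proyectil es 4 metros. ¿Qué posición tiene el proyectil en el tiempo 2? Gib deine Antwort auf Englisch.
To solve this, we need to take 1 integral of our velocity equation v(t) = 5·t^4 - 4·t^3 - 3·t^2 - 4. The integral of velocity, with x(0) = 4, gives position: x(t) = t^5 - t^4 - t^3 - 4·t + 4. We have position x(t) = t^5 - t^4 - t^3 - 4·t + 4. Substituting t = 2: x(2) = 4.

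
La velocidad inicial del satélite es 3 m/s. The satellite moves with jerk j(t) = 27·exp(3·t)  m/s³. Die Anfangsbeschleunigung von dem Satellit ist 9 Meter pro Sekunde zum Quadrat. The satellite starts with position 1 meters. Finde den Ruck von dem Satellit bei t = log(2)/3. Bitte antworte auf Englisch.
We have jerk j(t) = 27·exp(3·t). Substituting t = log(2)/3: j(log(2)/3) = 54.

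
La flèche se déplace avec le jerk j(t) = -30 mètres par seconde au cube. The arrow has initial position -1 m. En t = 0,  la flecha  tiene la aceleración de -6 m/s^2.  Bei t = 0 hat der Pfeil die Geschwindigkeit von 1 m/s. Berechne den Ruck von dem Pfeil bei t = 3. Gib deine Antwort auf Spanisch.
Tenemos la sacudida j(t) = -30. Sustituyendo t = 3: j(3) = -30.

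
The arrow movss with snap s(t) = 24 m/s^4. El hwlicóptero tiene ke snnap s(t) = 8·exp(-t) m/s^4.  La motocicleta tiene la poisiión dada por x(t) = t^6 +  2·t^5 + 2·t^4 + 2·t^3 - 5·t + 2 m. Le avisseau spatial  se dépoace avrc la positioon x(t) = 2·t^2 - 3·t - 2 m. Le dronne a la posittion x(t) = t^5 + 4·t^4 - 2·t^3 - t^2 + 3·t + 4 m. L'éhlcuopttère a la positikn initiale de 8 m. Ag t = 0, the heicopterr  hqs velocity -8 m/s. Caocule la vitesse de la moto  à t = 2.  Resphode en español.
Partiendo de la posición x(t) = t^6 + 2·t^5 + 2·t^4 + 2·t^3 - 5·t + 2, tomamos 1 derivada. Tomando d/dt de x(t), encontramos v(t) = 6·t^5 + 10·t^4 + 8·t^3 + 6·t^2 - 5. Tenemos la velocidad v(t) = 6·t^5 + 10·t^4 + 8·t^3 + 6·t^2 - 5. Sustituyendo t = 2: v(2) = 435.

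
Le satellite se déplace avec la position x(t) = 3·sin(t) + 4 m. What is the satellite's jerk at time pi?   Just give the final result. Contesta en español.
j(pi) = 3.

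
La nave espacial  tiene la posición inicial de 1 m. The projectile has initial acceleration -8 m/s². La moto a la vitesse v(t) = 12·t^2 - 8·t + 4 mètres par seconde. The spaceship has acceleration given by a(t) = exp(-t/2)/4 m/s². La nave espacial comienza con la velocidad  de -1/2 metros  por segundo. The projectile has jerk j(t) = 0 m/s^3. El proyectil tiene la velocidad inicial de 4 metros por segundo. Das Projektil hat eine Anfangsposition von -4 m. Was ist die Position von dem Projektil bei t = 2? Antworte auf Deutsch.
Ausgehend von dem Ruck j(t) = 0, nehmen wir 3 Integrale. Durch Integration von dem Ruck und Verwendung der Anfangsbedingung a(0) = -8, erhalten wir a(t) = -8. Mit ∫a(t)dt und Anwendung von v(0) = 4, finden wir v(t) = 4 - 8·t. Die Stammfunktion von der Geschwindigkeit ist die Position. Mit x(0) = -4 erhalten wir x(t) = -4·t^2 + 4·t - 4. Aus der Gleichung für die Position x(t) = -4·t^2 + 4·t - 4, setzen wir t = 2 ein und erhalten x = -12.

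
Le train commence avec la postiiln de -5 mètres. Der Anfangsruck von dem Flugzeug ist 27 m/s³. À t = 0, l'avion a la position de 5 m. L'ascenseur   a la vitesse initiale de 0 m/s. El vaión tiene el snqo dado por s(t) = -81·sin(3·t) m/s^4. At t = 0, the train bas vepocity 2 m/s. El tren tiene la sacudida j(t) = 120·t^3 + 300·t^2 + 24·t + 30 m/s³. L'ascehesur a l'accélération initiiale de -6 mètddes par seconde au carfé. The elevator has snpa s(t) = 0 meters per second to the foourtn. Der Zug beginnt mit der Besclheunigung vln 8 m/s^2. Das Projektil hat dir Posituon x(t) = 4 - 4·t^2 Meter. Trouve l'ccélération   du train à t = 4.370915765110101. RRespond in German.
Ausgehend von dem Ruck j(t) = 120·t^3 + 300·t^2 + 24·t + 30, nehmen wir 1 Stammfunktion. Durch Integration von dem Ruck und Verwendung der Anfangsbedingung a(0) = 8, erhalten wir a(t) = 30·t^4 + 100·t^3 + 12·t^2 + 30·t + 8. Wir haben die Beschleunigung a(t) = 30·t^4 + 100·t^3 + 12·t^2 + 30·t + 8. Durch Einsetzen von t = 4.370915765110101: a(4.370915765110101) = 19668.9006330951.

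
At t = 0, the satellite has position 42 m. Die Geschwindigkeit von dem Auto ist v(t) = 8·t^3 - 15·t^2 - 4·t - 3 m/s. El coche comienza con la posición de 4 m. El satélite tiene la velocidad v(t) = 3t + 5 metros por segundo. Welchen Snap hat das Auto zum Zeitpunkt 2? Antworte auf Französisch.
En partant de la vitesse v(t) = 8·t^3 - 15·t^2 - 4·t - 3, nous prenons 3 dérivées. La dérivée de la vitesse donne l'accélération: a(t) = 24·t^2 - 30·t - 4. La dérivée de l'accélération donne le jerk: j(t) = 48·t - 30. En dérivant le jerk, nous obtenons le snap: s(t) = 48. Nous avons le snap s(t) = 48. En substituant t = 2: s(2) = 48.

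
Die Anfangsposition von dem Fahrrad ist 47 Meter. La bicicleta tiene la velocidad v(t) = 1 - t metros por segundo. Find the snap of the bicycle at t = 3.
We must differentiate our velocity equation v(t) = 1 - t 3 times. The derivative of velocity gives acceleration: a(t) = -1. The derivative of acceleration gives jerk: j(t) = 0. Differentiating jerk, we get snap: s(t) = 0. Using s(t) = 0 and substituting t = 3, we find s = 0.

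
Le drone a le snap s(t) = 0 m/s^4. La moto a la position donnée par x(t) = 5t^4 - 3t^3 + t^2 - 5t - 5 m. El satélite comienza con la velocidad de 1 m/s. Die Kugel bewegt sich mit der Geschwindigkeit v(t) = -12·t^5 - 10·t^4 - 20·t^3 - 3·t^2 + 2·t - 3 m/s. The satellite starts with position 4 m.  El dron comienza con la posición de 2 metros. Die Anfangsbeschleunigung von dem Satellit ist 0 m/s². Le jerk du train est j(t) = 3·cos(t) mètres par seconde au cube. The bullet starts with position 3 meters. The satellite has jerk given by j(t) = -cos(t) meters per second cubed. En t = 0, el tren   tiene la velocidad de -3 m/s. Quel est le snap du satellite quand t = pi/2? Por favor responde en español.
Debemos derivar nuestra ecuación de la sacudida j(t) = -cos(t) 1 vez. La derivada de la sacudida da el snap: s(t) = sin(t). Usando s(t) = sin(t) y sustituyendo t = pi/2, encontramos s = 1.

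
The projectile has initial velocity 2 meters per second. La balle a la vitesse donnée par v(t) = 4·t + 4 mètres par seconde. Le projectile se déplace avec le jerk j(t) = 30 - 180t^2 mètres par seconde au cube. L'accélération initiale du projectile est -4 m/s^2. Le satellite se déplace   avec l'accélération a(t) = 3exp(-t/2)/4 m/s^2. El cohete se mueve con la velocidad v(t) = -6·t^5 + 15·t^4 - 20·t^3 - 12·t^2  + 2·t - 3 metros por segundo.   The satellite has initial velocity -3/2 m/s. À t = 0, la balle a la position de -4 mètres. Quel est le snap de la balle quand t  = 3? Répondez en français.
En partant de la vitesse v(t) = 4·t + 4, nous prenons 3 dérivées. En dérivant la vitesse, nous obtenons l'accélération: a(t) = 4. La dérivée de l'accélération donne le jerk: j(t) = 0. En prenant d/dt de j(t), nous trouvons s(t) = 0. De l'équation du snap s(t) = 0, nous substituons t = 3 pour obtenir s = 0.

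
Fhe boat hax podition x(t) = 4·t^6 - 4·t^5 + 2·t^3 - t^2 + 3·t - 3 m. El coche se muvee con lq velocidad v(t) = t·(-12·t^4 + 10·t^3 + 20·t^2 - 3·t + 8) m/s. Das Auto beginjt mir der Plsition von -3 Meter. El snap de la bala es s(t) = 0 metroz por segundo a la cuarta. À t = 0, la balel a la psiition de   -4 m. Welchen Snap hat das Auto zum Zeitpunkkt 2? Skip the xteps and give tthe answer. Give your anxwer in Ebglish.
At t = 2, s = -2280.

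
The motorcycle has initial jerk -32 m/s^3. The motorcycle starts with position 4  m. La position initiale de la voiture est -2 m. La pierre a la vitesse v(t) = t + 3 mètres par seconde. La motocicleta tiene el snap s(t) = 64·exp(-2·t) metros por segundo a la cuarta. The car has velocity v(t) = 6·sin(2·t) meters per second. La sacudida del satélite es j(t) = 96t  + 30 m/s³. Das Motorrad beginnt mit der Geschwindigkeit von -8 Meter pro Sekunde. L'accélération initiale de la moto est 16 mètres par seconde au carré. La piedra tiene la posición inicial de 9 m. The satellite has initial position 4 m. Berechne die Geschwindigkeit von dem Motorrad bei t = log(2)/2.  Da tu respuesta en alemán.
Um dies zu lösen, müssen wir 3 Stammfunktionen unserer Gleichung für den Snap s(t) = 64·exp(-2·t) finden. Die Stammfunktion von dem Snap, mit j(0) = -32, ergibt den Ruck: j(t) = -32·exp(-2·t). Durch Integration von dem Ruck und Verwendung der Anfangsbedingung a(0) = 16, erhalten wir a(t) = 16·exp(-2·t). Das Integral von der Beschleunigung, mit v(0) = -8, ergibt die Geschwindigkeit: v(t) = -8·exp(-2·t). Wir haben die Geschwindigkeit v(t) = -8·exp(-2·t). Durch Einsetzen von t = log(2)/2: v(log(2)/2) = -4.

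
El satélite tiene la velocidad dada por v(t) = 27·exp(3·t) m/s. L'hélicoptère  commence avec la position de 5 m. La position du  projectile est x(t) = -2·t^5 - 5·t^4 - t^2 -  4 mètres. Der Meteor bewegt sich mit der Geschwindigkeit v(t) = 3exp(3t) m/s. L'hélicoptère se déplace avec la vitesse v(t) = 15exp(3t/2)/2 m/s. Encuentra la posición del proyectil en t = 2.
Usando x(t) = -2·t^5 - 5·t^4 - t^2 - 4 y sustituyendo t = 2, encontramos x = -152.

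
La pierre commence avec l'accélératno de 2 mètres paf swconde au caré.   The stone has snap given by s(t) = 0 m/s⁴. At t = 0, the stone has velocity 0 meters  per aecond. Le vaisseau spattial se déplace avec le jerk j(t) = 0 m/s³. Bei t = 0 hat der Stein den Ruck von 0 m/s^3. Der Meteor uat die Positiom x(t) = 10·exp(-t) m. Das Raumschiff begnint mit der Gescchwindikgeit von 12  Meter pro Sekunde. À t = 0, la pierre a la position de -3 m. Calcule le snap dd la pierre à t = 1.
De l'équation du snap s(t) = 0, nous substituons t = 1 pour obtenir s = 0.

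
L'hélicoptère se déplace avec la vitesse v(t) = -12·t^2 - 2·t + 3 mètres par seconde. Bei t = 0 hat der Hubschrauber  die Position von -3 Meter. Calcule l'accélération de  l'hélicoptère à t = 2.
Nous devons dériver notre équation de la vitesse v(t) = -12·t^2 - 2·t + 3 1 fois. La dérivée de la vitesse donne l'accélération: a(t) = -24·t - 2. En utilisant a(t) = -24·t - 2 et en substituant t = 2, nous trouvons a = -50.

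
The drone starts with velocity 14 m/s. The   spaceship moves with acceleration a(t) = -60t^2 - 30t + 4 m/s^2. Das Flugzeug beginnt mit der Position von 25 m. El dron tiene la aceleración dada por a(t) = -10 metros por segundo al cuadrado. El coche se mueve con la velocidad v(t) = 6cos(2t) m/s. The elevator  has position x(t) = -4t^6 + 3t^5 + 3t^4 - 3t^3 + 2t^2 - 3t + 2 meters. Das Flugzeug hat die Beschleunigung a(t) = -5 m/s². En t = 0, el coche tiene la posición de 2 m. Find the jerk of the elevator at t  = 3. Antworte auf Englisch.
Starting from position x(t) = -4·t^6 + 3·t^5 + 3·t^4 - 3·t^3 + 2·t^2 - 3·t + 2, we take 3 derivatives. The derivative of position gives velocity: v(t) = -24·t^5 + 15·t^4 + 12·t^3 - 9·t^2 + 4·t - 3. Taking d/dt of v(t), we find a(t) = -120·t^4 + 60·t^3 + 36·t^2 - 18·t + 4. The derivative of acceleration gives jerk: j(t) = -480·t^3 + 180·t^2 + 72·t - 18. From the given jerk equation j(t) = -480·t^3 + 180·t^2 + 72·t - 18, we substitute t = 3 to get j = -11142.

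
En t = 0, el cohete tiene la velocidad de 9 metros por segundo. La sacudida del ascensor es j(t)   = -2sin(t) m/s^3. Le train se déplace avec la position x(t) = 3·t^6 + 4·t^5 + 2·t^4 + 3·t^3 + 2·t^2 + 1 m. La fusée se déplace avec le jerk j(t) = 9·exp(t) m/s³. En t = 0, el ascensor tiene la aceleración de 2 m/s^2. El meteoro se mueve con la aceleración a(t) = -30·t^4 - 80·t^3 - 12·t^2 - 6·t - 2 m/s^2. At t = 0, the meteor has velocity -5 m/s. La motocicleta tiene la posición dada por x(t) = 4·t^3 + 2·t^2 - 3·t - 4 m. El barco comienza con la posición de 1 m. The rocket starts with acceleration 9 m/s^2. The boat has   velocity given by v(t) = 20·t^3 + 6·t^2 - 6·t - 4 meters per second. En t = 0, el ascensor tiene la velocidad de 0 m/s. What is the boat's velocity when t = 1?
From the given velocity equation v(t) = 20·t^3 + 6·t^2 - 6·t - 4, we substitute t = 1 to get v = 16.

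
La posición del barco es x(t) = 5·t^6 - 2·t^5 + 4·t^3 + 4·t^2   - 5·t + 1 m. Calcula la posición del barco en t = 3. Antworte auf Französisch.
De l'équation de la position x(t) = 5·t^6 - 2·t^5 + 4·t^3 + 4·t^2 - 5·t + 1, nous substituons t = 3 pour obtenir x = 3289.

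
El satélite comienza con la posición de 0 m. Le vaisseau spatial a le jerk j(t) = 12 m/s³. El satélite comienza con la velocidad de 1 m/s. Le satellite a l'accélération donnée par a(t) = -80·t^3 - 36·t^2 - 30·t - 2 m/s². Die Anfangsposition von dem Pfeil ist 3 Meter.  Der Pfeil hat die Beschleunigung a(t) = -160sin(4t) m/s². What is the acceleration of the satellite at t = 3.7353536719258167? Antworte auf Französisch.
En utilisant a(t) = -80·t^3 - 36·t^2 - 30·t - 2 et en substituant t = 3.7353536719258167, nous trouvons a = -4785.87527894969.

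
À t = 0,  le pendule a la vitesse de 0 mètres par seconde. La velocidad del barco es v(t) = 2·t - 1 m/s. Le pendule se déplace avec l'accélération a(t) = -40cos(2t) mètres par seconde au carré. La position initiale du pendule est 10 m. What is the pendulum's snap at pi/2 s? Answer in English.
We must differentiate our acceleration equation a(t) = -40·cos(2·t) 2 times. Differentiating acceleration, we get jerk: j(t) = 80·sin(2·t). The derivative of jerk gives snap: s(t) = 160·cos(2·t). Using s(t) = 160·cos(2·t) and substituting t = pi/2, we find s = -160.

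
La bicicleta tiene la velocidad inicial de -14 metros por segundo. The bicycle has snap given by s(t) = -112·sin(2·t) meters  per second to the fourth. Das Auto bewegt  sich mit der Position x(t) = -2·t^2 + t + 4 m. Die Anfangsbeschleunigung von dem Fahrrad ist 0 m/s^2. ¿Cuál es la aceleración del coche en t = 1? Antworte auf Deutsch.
Um dies zu lösen, müssen wir 2 Ableitungen unserer Gleichung für die Position x(t) = -2·t^2 + t + 4 nehmen. Die Ableitung von der Position ergibt die Geschwindigkeit: v(t) = 1 - 4·t. Mit d/dt von v(t) finden wir a(t) = -4. Mit a(t) = -4 und Einsetzen von t = 1, finden wir a = -4.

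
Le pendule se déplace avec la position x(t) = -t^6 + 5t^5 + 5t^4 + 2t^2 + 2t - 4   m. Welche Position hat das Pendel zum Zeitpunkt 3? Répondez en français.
De l'équation de la position x(t) = -t^6 + 5·t^5 + 5·t^4 + 2·t^2 + 2·t - 4, nous substituons t = 3 pour obtenir x = 911.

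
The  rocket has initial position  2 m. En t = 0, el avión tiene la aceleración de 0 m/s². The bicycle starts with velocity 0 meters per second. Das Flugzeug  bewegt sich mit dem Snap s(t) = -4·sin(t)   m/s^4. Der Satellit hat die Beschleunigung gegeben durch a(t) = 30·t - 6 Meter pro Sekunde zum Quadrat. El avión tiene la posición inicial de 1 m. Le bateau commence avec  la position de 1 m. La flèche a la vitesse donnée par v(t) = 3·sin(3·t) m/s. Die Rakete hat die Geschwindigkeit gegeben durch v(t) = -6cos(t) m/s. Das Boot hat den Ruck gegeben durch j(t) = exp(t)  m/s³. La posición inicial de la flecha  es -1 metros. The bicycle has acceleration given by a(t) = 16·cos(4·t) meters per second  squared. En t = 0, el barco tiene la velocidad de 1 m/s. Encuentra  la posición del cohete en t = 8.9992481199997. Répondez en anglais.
We must find the antiderivative of our velocity equation v(t) = -6·cos(t) 1 time. The integral of velocity, with x(0) = 2, gives position: x(t) = 2 - 6·sin(t). Using x(t) = 2 - 6·sin(t) and substituting t = 8.9992481199997, we find x = -0.476820575851927.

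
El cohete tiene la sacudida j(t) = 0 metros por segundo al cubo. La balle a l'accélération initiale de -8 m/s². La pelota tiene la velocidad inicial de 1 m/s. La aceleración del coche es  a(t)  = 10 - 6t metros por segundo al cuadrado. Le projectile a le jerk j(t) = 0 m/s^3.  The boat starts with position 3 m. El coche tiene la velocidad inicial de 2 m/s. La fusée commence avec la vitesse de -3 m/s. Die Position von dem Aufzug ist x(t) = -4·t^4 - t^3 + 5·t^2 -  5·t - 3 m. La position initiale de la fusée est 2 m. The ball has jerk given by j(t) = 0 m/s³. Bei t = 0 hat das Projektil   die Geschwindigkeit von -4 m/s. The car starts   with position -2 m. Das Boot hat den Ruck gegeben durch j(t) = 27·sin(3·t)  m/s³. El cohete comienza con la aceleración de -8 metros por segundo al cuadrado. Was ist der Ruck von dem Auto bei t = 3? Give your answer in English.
Starting from acceleration a(t) = 10 - 6·t, we take 1 derivative. Taking d/dt of a(t), we find j(t) = -6. Using j(t) = -6 and substituting t = 3, we find j = -6.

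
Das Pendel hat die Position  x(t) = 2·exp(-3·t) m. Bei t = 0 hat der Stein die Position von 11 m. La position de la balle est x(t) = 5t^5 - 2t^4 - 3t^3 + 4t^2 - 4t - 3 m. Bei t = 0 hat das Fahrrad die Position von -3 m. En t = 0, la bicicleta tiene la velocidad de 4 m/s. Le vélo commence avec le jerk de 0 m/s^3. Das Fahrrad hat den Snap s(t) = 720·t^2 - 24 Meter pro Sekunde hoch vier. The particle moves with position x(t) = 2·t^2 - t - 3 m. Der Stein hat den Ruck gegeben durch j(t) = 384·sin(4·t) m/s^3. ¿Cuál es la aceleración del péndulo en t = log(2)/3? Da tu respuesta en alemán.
Wir müssen unsere Gleichung für die Position x(t) = 2·exp(-3·t) 2-mal ableiten. Die Ableitung von der Position ergibt die Geschwindigkeit: v(t) = -6·exp(-3·t). Mit d/dt von v(t) finden wir a(t) = 18·exp(-3·t). Mit a(t) = 18·exp(-3·t) und Einsetzen von t = log(2)/3, finden wir a = 9.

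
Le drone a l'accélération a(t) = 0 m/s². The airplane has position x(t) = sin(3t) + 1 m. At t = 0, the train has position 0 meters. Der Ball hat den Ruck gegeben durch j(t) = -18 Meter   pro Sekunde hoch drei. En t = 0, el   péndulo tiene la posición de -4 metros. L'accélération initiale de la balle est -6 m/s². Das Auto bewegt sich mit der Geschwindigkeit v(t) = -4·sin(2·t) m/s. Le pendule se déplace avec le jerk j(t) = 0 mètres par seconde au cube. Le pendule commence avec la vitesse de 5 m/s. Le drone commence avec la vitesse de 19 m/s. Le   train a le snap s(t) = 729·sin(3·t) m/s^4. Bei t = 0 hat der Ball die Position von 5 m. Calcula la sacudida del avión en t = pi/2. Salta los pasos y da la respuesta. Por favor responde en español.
En t = pi/2, j = 0.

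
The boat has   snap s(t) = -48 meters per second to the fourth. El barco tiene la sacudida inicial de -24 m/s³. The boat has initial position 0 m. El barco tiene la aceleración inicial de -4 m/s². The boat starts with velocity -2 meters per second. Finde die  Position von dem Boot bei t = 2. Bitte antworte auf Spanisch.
Para resolver esto, necesitamos tomar 4 integrales de nuestra ecuación del snap s(t) = -48. Tomando ∫s(t)dt y aplicando j(0) = -24, encontramos j(t) = -48·t - 24. La integral de la sacudida, con a(0) = -4, da la aceleración: a(t) = -24·t^2 - 24·t - 4. La antiderivada de la aceleración es la velocidad. Usando v(0) = -2, obtenemos v(t) = -8·t^3 - 12·t^2 - 4·t - 2. Tomando ∫v(t)dt y aplicando x(0) = 0, encontramos x(t) = -2·t^4 - 4·t^3 - 2·t^2 - 2·t. Usando x(t) = -2·t^4 - 4·t^3 - 2·t^2 - 2·t y sustituyendo t = 2, encontramos x = -76.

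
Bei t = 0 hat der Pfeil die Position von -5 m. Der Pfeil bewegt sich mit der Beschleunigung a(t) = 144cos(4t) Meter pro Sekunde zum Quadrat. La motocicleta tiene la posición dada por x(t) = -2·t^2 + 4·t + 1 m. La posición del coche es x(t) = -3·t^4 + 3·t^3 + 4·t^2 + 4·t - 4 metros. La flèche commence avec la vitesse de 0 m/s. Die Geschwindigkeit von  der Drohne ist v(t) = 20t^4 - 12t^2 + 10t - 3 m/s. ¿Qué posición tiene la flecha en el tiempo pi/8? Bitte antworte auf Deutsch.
Wir müssen die Stammfunktion unserer Gleichung für die Beschleunigung a(t) = 144·cos(4·t) 2-mal finden. Durch Integration von der Beschleunigung und Verwendung der Anfangsbedingung v(0) = 0, erhalten wir v(t) = 36·sin(4·t). Durch Integration von der Geschwindigkeit und Verwendung der Anfangsbedingung x(0) = -5, erhalten wir x(t) = 4 - 9·cos(4·t). Aus der Gleichung für die Position x(t) = 4 - 9·cos(4·t), setzen wir t = pi/8 ein und erhalten x = 4.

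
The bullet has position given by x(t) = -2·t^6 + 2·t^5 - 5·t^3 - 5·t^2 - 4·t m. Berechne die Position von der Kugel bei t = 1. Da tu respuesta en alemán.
Wir haben die Position x(t) = -2·t^6 + 2·t^5 - 5·t^3 - 5·t^2 - 4·t. Durch Einsetzen von t = 1: x(1) = -14.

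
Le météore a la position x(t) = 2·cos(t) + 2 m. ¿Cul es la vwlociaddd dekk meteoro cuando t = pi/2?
Para resolver esto, necesitamos tomar 1 derivada de nuestra ecuación de la posición x(t) = 2·cos(t) + 2. La derivada de la posición da la velocidad: v(t) = -2·sin(t). Tenemos la velocidad v(t) = -2·sin(t). Sustituyendo t = pi/2: v(pi/2) = -2.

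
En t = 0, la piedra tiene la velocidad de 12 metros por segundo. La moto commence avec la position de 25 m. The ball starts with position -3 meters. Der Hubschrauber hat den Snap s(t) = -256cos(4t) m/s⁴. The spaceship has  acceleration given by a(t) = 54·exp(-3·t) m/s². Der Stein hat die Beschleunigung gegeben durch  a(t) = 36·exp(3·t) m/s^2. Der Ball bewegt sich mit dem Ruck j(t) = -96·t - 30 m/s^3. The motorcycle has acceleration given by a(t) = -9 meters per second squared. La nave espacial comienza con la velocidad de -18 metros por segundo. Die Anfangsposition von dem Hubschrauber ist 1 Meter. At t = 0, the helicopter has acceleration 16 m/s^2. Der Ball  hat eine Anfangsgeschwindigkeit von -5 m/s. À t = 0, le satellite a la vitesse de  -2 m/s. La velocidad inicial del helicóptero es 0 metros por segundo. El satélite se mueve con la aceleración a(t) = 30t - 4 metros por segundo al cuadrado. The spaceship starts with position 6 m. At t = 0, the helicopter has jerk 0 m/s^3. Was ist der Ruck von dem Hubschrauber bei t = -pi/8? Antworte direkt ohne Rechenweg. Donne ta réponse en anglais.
The answer is 64.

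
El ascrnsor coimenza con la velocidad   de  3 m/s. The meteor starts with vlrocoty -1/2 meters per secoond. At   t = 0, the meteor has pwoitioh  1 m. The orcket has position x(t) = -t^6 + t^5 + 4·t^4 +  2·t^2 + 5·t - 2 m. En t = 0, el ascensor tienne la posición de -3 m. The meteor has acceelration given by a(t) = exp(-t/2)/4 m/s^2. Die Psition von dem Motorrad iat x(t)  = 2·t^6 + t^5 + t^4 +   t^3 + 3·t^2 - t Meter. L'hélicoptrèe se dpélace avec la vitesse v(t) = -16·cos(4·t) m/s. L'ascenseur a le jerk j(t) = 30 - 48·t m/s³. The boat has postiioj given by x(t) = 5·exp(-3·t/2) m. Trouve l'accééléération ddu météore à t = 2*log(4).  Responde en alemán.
Aus der Gleichung für die Beschleunigung a(t) = exp(-t/2)/4, setzen wir t = 2*log(4) ein und erhalten a = 1/16.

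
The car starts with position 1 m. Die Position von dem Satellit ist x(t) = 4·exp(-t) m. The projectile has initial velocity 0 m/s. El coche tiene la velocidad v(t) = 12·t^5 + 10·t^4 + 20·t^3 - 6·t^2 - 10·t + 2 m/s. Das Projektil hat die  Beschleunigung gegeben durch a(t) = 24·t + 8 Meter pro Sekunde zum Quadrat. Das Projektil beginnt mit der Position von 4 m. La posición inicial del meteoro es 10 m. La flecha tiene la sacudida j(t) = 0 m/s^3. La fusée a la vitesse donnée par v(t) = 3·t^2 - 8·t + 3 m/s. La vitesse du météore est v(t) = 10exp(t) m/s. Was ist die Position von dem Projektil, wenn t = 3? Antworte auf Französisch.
En partant de l'accélération a(t) = 24·t + 8, nous prenons 2 primitives. L'intégrale de l'accélération, avec v(0) = 0, donne la vitesse: v(t) = 4·t·(3·t + 2). En intégrant la vitesse et en utilisant la condition initiale x(0) = 4, nous obtenons x(t) = 4·t^3 + 4·t^2 + 4. De l'équation de la position x(t) = 4·t^3 + 4·t^2 + 4, nous substituons t = 3 pour obtenir x = 148.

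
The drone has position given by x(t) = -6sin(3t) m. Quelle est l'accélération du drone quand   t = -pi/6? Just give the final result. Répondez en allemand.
Bei t = -pi/6, a = -54.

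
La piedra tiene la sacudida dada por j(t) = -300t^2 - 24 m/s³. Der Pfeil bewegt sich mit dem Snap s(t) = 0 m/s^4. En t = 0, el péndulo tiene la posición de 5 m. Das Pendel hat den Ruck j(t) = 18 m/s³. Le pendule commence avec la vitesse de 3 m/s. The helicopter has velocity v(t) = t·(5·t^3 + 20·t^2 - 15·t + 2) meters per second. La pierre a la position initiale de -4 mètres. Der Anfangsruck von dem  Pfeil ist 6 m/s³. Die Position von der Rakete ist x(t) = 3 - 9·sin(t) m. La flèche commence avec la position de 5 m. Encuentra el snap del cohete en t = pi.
Partiendo de la posición x(t) = 3 - 9·sin(t), tomamos 4 derivadas. Tomando d/dt de x(t), encontramos v(t) = -9·cos(t). La derivada de la velocidad da la aceleración: a(t) = 9·sin(t). Derivando la aceleración, obtenemos la sacudida: j(t) = 9·cos(t). Tomando d/dt de j(t), encontramos s(t) = -9·sin(t). Tenemos el snap s(t) = -9·sin(t). Sustituyendo t = pi: s(pi) = 0.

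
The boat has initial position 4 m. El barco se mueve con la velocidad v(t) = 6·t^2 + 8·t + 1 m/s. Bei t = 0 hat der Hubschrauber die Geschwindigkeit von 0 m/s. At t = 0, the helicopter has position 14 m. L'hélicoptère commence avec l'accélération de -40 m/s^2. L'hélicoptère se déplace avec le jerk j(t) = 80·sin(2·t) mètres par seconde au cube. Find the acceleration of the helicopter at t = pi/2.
We need to integrate our jerk equation j(t) = 80·sin(2·t) 1 time. Taking ∫j(t)dt and applying a(0) = -40, we find a(t) = -40·cos(2·t). Using a(t) = -40·cos(2·t) and substituting t = pi/2, we find a = 40.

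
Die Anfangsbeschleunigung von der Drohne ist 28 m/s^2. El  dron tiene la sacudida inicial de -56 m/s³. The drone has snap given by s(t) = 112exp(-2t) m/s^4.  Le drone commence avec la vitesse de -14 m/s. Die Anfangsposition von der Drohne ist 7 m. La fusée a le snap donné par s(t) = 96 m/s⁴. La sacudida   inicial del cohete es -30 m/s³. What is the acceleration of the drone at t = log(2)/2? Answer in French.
Nous devons intégrer notre équation du snap s(t) = 112·exp(-2·t) 2 fois. En prenant ∫s(t)dt et en appliquant j(0) = -56, nous trouvons j(t) = -56·exp(-2·t). En intégrant le jerk et en utilisant la condition initiale a(0) = 28, nous obtenons a(t) = 28·exp(-2·t). En utilisant a(t) = 28·exp(-2·t) et en substituant t = log(2)/2, nous trouvons a = 14.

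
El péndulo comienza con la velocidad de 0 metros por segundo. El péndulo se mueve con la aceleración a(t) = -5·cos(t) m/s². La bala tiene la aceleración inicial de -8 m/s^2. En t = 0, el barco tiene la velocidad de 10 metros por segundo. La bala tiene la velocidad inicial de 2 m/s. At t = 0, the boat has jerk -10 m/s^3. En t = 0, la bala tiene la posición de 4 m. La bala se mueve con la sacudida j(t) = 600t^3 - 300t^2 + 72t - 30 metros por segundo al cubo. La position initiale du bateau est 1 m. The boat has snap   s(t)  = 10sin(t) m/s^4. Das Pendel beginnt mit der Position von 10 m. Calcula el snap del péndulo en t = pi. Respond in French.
Nous devons dériver notre équation de l'accélération a(t) = -5·cos(t) 2 fois. En prenant d/dt de a(t), nous trouvons j(t) = 5·sin(t). En prenant d/dt de j(t), nous trouvons s(t) = 5·cos(t). En utilisant s(t) = 5·cos(t) et en substituant t = pi, nous trouvons s = -5.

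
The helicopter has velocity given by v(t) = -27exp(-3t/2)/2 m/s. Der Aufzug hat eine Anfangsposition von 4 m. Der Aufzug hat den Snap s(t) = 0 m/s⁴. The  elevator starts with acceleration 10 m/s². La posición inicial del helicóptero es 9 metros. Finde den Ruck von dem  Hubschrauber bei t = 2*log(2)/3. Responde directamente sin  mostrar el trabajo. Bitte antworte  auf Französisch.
j(2*log(2)/3) = -243/16.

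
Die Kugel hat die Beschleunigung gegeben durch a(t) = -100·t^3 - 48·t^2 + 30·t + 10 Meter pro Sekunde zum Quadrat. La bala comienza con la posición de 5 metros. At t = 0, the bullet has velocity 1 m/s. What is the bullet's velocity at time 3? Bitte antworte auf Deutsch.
Um dies zu lösen, müssen wir 1 Integral unserer Gleichung für die Beschleunigung a(t) = -100·t^3 - 48·t^2 + 30·t + 10 finden. Das Integral von der Beschleunigung, mit v(0) = 1, ergibt die Geschwindigkeit: v(t) = -25·t^4 - 16·t^3 + 15·t^2 + 10·t + 1. Mit v(t) = -25·t^4 - 16·t^3 + 15·t^2 + 10·t + 1 und Einsetzen von t = 3, finden wir v = -2291.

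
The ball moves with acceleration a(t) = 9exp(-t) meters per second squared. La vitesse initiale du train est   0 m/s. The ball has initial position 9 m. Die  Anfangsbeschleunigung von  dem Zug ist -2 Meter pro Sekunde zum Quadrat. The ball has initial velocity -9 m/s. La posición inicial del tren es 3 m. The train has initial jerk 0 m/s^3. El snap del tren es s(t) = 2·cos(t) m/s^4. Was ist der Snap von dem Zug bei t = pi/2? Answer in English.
From the given snap equation s(t) = 2·cos(t), we substitute t = pi/2 to get s = 0.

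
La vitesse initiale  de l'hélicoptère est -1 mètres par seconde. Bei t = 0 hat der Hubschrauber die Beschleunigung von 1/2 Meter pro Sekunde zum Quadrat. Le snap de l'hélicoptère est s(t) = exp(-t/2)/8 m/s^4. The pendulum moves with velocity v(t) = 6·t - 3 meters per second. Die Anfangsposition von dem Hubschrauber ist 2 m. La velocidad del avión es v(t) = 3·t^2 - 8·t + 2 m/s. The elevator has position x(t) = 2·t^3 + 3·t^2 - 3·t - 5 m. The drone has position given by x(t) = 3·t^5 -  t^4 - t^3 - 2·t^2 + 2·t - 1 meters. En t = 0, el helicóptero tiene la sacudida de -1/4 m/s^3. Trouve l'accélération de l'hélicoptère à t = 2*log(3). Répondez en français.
Pour résoudre ceci, nous devons prendre 2 intégrales de notre équation du snap s(t) = exp(-t/2)/8. En prenant ∫s(t)dt et en appliquant j(0) = -1/4, nous trouvons j(t) = -exp(-t/2)/4. La primitive du jerk, avec a(0) = 1/2, donne l'accélération: a(t) = exp(-t/2)/2. Nous avons l'accélération a(t) = exp(-t/2)/2. En substituant t = 2*log(3): a(2*log(3)) = 1/6.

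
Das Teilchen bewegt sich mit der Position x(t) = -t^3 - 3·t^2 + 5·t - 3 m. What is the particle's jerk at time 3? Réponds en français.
Pour résoudre ceci, nous devons prendre 3 dérivées de notre équation de la position x(t) = -t^3 - 3·t^2 + 5·t - 3. En prenant d/dt de x(t), nous trouvons v(t) = -3·t^2 - 6·t + 5. En prenant d/dt de v(t), nous trouvons a(t) = -6·t - 6. En dérivant l'accélération, nous obtenons le jerk: j(t) = -6. De l'équation du jerk j(t) = -6, nous substituons t = 3 pour obtenir j = -6.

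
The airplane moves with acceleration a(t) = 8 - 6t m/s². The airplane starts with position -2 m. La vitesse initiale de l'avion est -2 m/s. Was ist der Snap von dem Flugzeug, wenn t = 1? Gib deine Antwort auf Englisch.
To solve this, we need to take 2 derivatives of our acceleration equation a(t) = 8 - 6·t. The derivative of acceleration gives jerk: j(t) = -6. Differentiating jerk, we get snap: s(t) = 0. We have snap s(t) = 0. Substituting t = 1: s(1) = 0.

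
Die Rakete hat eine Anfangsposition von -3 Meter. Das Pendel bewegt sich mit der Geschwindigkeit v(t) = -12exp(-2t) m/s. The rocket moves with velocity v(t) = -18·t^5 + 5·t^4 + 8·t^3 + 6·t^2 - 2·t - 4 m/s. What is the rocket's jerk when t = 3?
To solve this, we need to take 2 derivatives of our velocity equation v(t) = -18·t^5 + 5·t^4 + 8·t^3 + 6·t^2 - 2·t - 4. Differentiating velocity, we get acceleration: a(t) = -90·t^4 + 20·t^3 + 24·t^2 + 12·t - 2. Differentiating acceleration, we get jerk: j(t) = -360·t^3 + 60·t^2 + 48·t + 12. Using j(t) = -360·t^3 + 60·t^2 + 48·t + 12 and substituting t = 3, we find j = -9024.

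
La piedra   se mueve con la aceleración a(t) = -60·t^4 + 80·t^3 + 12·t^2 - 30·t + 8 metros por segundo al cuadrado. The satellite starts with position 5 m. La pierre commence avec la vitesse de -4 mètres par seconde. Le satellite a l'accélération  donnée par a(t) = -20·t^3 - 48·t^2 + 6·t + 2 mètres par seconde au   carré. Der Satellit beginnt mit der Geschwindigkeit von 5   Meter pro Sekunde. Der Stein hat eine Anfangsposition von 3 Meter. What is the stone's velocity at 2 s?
We must find the antiderivative of our acceleration equation a(t) = -60·t^4 + 80·t^3 + 12·t^2 - 30·t + 8 1 time. The antiderivative of acceleration, with v(0) = -4, gives velocity: v(t) = -12·t^5 + 20·t^4 + 4·t^3 - 15·t^2 + 8·t - 4. We have velocity v(t) = -12·t^5 + 20·t^4 + 4·t^3 - 15·t^2 + 8·t - 4. Substituting t = 2: v(2) = -80.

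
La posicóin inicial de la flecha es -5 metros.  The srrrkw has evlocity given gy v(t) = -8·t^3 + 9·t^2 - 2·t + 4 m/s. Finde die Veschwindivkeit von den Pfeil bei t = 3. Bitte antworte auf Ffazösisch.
En utilisant v(t) = -8·t^3 + 9·t^2 - 2·t + 4 et en substituant t = 3, nous trouvons v = -137.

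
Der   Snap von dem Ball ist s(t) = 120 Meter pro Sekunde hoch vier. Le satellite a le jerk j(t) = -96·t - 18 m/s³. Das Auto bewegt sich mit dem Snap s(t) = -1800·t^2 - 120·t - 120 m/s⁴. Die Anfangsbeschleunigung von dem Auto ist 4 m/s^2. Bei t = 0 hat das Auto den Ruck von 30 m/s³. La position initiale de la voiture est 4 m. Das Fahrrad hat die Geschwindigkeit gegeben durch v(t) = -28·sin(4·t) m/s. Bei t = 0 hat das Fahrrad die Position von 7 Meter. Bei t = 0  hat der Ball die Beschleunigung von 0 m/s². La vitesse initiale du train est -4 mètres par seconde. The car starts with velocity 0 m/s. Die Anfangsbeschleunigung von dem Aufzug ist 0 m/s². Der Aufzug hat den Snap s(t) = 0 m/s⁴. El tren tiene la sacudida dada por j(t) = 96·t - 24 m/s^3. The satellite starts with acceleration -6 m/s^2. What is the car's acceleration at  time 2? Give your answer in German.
Ausgehend von dem Snap s(t) = -1800·t^2 - 120·t - 120, nehmen wir 2 Integrale. Mit ∫s(t)dt und Anwendung von j(0) = 30, finden wir j(t) = -600·t^3 - 60·t^2 - 120·t + 30. Durch Integration von dem Ruck und Verwendung der Anfangsbedingung a(0) = 4, erhalten wir a(t) = -150·t^4 - 20·t^3 - 60·t^2 + 30·t + 4. Mit a(t) = -150·t^4 - 20·t^3 - 60·t^2 + 30·t + 4 und Einsetzen von t = 2, finden wir a = -2736.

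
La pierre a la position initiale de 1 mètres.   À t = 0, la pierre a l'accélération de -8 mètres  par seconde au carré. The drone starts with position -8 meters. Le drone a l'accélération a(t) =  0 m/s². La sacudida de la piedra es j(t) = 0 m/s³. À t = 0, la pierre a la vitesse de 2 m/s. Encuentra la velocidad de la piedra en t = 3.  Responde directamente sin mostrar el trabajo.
v(3) = -22.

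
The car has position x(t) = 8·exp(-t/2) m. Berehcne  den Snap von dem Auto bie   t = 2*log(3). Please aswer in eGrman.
Ausgehend von der Position x(t) = 8·exp(-t/2), nehmen wir 4 Ableitungen. Die Ableitung von der Position ergibt die Geschwindigkeit: v(t) = -4·exp(-t/2). Mit d/dt von v(t) finden wir a(t) = 2·exp(-t/2). Durch Ableiten von der Beschleunigung erhalten wir den Ruck: j(t) = -exp(-t/2). Durch Ableiten von dem Ruck erhalten wir den Snap: s(t) = exp(-t/2)/2. Aus der Gleichung für den Snap s(t) = exp(-t/2)/2, setzen wir t = 2*log(3) ein und erhalten s = 1/6.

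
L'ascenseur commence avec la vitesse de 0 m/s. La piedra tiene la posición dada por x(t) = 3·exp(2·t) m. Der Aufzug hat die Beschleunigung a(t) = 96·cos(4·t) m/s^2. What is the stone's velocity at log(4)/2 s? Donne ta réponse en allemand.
Wir müssen unsere Gleichung für die Position x(t) = 3·exp(2·t) 1-mal ableiten. Mit d/dt von x(t) finden wir v(t) = 6·exp(2·t). Mit v(t) = 6·exp(2·t) und Einsetzen von t = log(4)/2, finden wir v = 24.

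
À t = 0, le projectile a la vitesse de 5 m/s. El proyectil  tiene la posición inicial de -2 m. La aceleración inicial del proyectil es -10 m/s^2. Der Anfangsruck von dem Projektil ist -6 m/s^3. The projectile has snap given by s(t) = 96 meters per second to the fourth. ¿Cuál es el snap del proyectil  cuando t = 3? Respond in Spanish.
Usando s(t) = 96 y sustituyendo t = 3, encontramos s = 96.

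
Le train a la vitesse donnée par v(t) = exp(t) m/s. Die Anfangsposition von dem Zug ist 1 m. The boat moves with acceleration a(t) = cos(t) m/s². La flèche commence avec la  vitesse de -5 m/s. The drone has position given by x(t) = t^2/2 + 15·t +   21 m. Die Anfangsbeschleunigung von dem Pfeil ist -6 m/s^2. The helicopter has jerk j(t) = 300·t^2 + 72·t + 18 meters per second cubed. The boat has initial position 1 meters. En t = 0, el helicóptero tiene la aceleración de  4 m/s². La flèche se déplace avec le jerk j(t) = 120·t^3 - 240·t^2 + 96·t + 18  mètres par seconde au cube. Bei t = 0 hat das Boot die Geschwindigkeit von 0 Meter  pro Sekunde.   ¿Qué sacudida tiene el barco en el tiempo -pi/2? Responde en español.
Para resolver esto, necesitamos tomar 1 derivada de nuestra ecuación de la aceleración a(t) = cos(t). La derivada de la aceleración da la sacudida: j(t) = -sin(t). Usando j(t) = -sin(t) y sustituyendo t = -pi/2, encontramos j = 1.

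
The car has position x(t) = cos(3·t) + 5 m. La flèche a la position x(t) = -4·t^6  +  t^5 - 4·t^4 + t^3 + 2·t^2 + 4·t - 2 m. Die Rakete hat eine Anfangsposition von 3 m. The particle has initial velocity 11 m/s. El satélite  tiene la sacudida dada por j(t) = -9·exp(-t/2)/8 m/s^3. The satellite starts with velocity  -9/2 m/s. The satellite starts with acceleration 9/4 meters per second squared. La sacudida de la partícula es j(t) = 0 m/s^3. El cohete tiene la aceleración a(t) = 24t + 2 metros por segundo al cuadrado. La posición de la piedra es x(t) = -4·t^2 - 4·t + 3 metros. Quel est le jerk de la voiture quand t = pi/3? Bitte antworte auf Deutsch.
Wir müssen unsere Gleichung für die Position x(t) = cos(3·t) + 5 3-mal ableiten. Mit d/dt von x(t) finden wir v(t) = -3·sin(3·t). Mit d/dt von v(t) finden wir a(t) = -9·cos(3·t). Mit d/dt von a(t) finden wir j(t) = 27·sin(3·t). Wir haben den Ruck j(t) = 27·sin(3·t). Durch Einsetzen von t = pi/3: j(pi/3) = 0.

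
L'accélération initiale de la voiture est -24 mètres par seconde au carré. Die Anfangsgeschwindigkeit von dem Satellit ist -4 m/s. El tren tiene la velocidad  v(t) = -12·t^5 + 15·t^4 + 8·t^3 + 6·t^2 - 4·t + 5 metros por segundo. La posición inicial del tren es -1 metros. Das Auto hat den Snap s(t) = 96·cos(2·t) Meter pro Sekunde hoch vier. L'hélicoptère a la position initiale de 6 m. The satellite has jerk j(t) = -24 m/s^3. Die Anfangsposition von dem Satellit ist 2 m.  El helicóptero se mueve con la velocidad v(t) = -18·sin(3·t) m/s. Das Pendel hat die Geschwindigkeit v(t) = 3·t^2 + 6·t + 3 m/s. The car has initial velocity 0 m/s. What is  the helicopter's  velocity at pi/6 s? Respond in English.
From the given velocity equation v(t) = -18·sin(3·t), we substitute t = pi/6 to get v = -18.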